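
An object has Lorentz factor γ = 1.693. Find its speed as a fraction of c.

From γ = 1/√(1 - v²/c²):
1/γ² = 1/1.693² = 0.3489
v²/c² = 1 - 0.3489 = 0.6511
v/c = √(0.6511) = 0.8069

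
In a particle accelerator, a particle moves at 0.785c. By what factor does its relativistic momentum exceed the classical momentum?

p_rel = γmv, p_class = mv
Ratio = γ = 1/√(1 - 0.785²)
= 1/√(0.383775) = 1.614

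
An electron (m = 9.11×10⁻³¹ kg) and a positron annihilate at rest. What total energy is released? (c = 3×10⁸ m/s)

Both particles have the same rest mass, so total mass = 2m
E = 2m·c² = 2 × 9.11×10⁻³¹ × (3×10⁸)²
= 2 × 9.11×10⁻³¹ × 9×10¹⁶
= 1.640×10⁻¹³ J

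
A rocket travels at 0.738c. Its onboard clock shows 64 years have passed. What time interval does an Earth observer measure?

Proper time Δt₀ = 64 years
γ = 1/√(1 - 0.738²) = 1.4819
Δt = γΔt₀ = 1.4819 × 64 = 94.84 years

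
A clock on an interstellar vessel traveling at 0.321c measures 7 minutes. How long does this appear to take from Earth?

Proper time Δt₀ = 7 minutes
γ = 1/√(1 - 0.321²) = 1.0559
Δt = γΔt₀ = 1.0559 × 7 = 7.391 minutes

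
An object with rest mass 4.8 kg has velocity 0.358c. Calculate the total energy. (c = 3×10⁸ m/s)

γ = 1/√(1 - 0.358²) = 1.071
mc² = 4.8 × (3×10⁸)² = 4.320×10¹⁷ J
E = γmc² = 1.071 × 4.320×10¹⁷ = 4.627×10¹⁷ J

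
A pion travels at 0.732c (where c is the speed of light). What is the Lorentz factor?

v/c = 0.732, so (v/c)² = 0.535824
1 - (v/c)² = 0.464176
γ = 1/√(0.464176) = 1.468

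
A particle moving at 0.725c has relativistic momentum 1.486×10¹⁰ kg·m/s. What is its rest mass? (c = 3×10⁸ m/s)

γ = 1/√(1 - 0.725²) = 1.4519
v = 0.725 × 3×10⁸ = 2.175×10⁸ m/s
m = p/(γv) = 1.486×10¹⁰/(1.4519 × 2.175×10⁸) = 47.06 kg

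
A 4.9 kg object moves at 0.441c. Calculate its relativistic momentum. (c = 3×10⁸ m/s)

γ = 1/√(1 - 0.441²) = 1.1142
v = 0.441 × 3×10⁸ = 1.323×10⁸ m/s
p = γmv = 1.1142 × 4.9 × 1.323×10⁸ = 7.223×10⁸ kg·m/s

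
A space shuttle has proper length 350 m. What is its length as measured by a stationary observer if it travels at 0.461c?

Proper length L₀ = 350 m
γ = 1/√(1 - 0.461²) = 1.127
L = L₀/γ = 350/1.127 = 310.6 m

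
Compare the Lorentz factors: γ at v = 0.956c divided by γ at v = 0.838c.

γ₁ = 1/√(1 - 0.956²) = 3.409
γ₂ = 1/√(1 - 0.838²) = 1.833
γ₁/γ₂ = 3.409/1.833 = 1.860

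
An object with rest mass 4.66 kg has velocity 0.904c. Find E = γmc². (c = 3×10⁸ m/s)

γ = 1/√(1 - 0.904²) = 2.339
mc² = 4.66 × (3×10⁸)² = 4.194×10¹⁷ J
E = γmc² = 2.339 × 4.194×10¹⁷ = 9.810×10¹⁷ J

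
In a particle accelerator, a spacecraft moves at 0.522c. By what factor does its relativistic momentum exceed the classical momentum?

p_rel = γmv, p_class = mv
Ratio = γ = 1/√(1 - 0.522²)
= 1/√(0.727516) = 1.172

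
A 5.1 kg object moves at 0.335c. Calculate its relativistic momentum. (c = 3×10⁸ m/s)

γ = 1/√(1 - 0.335²) = 1.0613
v = 0.335 × 3×10⁸ = 1.005×10⁸ m/s
p = γmv = 1.0613 × 5.1 × 1.005×10⁸ = 5.440×10⁸ kg·m/s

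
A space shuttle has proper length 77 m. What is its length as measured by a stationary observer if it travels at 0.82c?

Proper length L₀ = 77 m
γ = 1/√(1 - 0.82²) = 1.7471
L = L₀/γ = 77/1.7471 = 44.07 m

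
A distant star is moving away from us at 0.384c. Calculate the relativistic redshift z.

β = 0.384
(1+β)/(1-β) = 1.384/0.616 = 2.2468
√(2.2468) = 1.4989
z = 1.4989 - 1 = 0.4989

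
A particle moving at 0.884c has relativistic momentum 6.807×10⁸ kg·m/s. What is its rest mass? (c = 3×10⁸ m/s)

γ = 1/√(1 - 0.884²) = 2.139
v = 0.884 × 3×10⁸ = 2.652×10⁸ m/s
m = p/(γv) = 6.807×10⁸/(2.139 × 2.652×10⁸) = 1.200 kg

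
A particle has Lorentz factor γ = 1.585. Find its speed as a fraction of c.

From γ = 1/√(1 - v²/c²):
1/γ² = 1/1.585² = 0.39805
v²/c² = 1 - 0.39805 = 0.60195
v/c = √(0.60195) = 0.7759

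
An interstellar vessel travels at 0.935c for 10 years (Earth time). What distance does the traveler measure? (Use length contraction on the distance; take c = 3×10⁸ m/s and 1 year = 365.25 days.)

Earth distance: d = v × t = 0.935c × 10 yr = 8.852×10¹⁶ m
γ = 2.820
d' = d/γ = 8.852×10¹⁶/2.820 = 3.139×10¹⁶ m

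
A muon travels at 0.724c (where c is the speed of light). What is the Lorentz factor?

v/c = 0.724, so (v/c)² = 0.524176
1 - (v/c)² = 0.475824
γ = 1/√(0.475824) = 1.450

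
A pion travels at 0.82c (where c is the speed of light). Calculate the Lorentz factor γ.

v/c = 0.82, so (v/c)² = 0.6724
1 - (v/c)² = 0.3276
γ = 1/√(0.3276) = 1.747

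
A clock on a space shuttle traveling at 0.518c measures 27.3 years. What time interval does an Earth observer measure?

Proper time Δt₀ = 27.3 years
γ = 1/√(1 - 0.518²) = 1.1691
Δt = γΔt₀ = 1.1691 × 27.3 = 31.92 years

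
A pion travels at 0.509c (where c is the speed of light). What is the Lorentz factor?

v/c = 0.509, so (v/c)² = 0.259081
1 - (v/c)² = 0.740919
γ = 1/√(0.740919) = 1.162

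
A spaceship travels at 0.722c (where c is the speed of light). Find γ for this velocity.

v/c = 0.722, so (v/c)² = 0.521284
1 - (v/c)² = 0.478716
γ = 1/√(0.478716) = 1.445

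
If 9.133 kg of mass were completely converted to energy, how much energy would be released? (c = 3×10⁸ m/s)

Using E = mc²:
c² = (3×10⁸)² = 9×10¹⁶ m²/s²
E = 9.133 × 9×10¹⁶ = 8.220×10¹⁷ J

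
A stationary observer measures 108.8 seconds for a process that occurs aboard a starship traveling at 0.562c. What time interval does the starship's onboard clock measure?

Dilated time Δt = 108.8 seconds
γ = 1/√(1 - 0.562²) = 1.209
Δt₀ = Δt/γ = 108.8/1.209 = 89.99 seconds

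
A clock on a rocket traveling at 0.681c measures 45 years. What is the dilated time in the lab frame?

Proper time Δt₀ = 45 years
γ = 1/√(1 - 0.681²) = 1.3656
Δt = γΔt₀ = 1.3656 × 45 = 61.45 years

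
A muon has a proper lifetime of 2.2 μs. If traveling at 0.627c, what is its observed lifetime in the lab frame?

Proper lifetime τ₀ = 2.2 μs
γ = 1/√(1 - 0.627²) = 1.2837
τ = γτ₀ = 1.2837 × 2.2 μs = 2.824 μs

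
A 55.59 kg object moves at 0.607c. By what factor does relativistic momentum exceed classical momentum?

p_rel = γmv, p_class = mv
Ratio = γ = 1/√(1 - 0.607²) = 1.258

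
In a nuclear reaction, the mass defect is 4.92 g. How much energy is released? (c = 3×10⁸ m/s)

Convert mass defect: Δm = 4.92 g = 0.00492 kg
E = Δm·c² = 0.00492 × (3×10⁸)²
= 0.00492 × 9×10¹⁶ = 4.428×10¹⁴ J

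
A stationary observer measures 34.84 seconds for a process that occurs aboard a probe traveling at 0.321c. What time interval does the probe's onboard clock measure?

Dilated time Δt = 34.84 seconds
γ = 1/√(1 - 0.321²) = 1.0559
Δt₀ = Δt/γ = 34.84/1.0559 = 33.00 seconds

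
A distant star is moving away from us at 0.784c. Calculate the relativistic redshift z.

β = 0.784
(1+β)/(1-β) = 1.784/0.216 = 8.259
√(8.259) = 2.874
z = 2.874 - 1 = 1.874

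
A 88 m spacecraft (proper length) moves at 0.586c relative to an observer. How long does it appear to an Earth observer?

Proper length L₀ = 88 m
γ = 1/√(1 - 0.586²) = 1.234
L = L₀/γ = 88/1.234 = 71.31 m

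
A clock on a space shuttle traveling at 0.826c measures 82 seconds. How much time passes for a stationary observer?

Proper time Δt₀ = 82 seconds
γ = 1/√(1 - 0.826²) = 1.774
Δt = γΔt₀ = 1.774 × 82 = 145.5 seconds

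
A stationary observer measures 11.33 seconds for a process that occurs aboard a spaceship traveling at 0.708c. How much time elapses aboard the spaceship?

Dilated time Δt = 11.33 seconds
γ = 1/√(1 - 0.708²) = 1.416
Δt₀ = Δt/γ = 11.33/1.416 = 8.001 seconds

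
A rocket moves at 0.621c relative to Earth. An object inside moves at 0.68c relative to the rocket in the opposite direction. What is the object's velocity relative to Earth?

Object's velocity in rocket frame is u' = -0.68c
u = (u' + v)/(1 + u'v/c²) = (v - 0.68)/(1 - 0.68·v/c²)
Numerator: 0.621 - 0.68 = -0.059
Denominator: 1 - 0.42228 = 0.57772
u = -0.059/0.57772 = -0.1021c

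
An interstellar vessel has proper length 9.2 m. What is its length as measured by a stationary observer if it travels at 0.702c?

Proper length L₀ = 9.2 m
γ = 1/√(1 - 0.702²) = 1.4041
L = L₀/γ = 9.2/1.4041 = 6.552 m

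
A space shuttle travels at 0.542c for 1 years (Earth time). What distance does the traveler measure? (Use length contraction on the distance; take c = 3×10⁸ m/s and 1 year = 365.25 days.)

Earth distance: d = v × t = 0.542c × 1 yr = 5.131×10¹⁵ m
γ = 1.190
d' = d/γ = 5.131×10¹⁵/1.190 = 4.312×10¹⁵ m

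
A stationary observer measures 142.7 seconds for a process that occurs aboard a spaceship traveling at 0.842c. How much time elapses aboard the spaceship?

Dilated time Δt = 142.7 seconds
γ = 1/√(1 - 0.842²) = 1.85365
Δt₀ = Δt/γ = 142.7/1.85365 = 76.98 seconds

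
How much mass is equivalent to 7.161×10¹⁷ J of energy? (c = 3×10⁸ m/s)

From E = mc², we get m = E/c²
c² = (3×10⁸)² = 9×10¹⁶ m²/s²
m = 7.161×10¹⁷ / 9×10¹⁶ = 7.957 kg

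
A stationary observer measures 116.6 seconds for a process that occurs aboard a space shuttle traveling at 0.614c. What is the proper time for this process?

Dilated time Δt = 116.6 seconds
γ = 1/√(1 - 0.614²) = 1.267
Δt₀ = Δt/γ = 116.6/1.267 = 92.03 seconds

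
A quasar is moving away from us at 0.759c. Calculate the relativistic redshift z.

β = 0.759
(1+β)/(1-β) = 1.759/0.241 = 7.299
√(7.299) = 2.702
z = 2.702 - 1 = 1.702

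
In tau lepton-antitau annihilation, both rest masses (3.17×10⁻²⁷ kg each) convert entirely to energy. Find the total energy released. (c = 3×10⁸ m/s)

Both particles have the same rest mass, so total mass = 2m
E = 2m·c² = 2 × 3.17×10⁻²⁷ × (3×10⁸)²
= 2 × 3.17×10⁻²⁷ × 9×10¹⁶
= 5.706×10⁻¹⁰ J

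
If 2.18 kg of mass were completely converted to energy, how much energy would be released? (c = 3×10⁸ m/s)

Using E = mc²:
c² = (3×10⁸)² = 9×10¹⁶ m²/s²
E = 2.18 × 9×10¹⁶ = 1.962×10¹⁷ J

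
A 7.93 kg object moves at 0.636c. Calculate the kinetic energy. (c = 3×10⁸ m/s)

γ = 1/√(1 - 0.636²) = 1.2959
γ - 1 = 0.2959
KE = (γ-1)mc² = 0.2959 × 7.93 × (3×10⁸)² = 2.112×10¹⁷ J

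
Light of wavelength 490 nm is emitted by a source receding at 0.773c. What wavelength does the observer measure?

β = 0.773
Wavelength Doppler factor = √(1.773/0.227) = √(7.8106) = 2.7947
λ_obs = 490 × 2.7947 = 1369 nm (redshift)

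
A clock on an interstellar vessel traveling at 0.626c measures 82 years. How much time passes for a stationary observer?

Proper time Δt₀ = 82 years
γ = 1/√(1 - 0.626²) = 1.28234
Δt = γΔt₀ = 1.28234 × 82 = 105.2 years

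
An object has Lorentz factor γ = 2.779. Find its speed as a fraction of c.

From γ = 1/√(1 - v²/c²):
1/γ² = 1/2.779² = 0.1295
v²/c² = 1 - 0.1295 = 0.8705
v/c = √(0.8705) = 0.9330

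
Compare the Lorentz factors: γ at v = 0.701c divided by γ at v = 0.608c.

γ₁ = 1/√(1 - 0.701²) = 1.402
γ₂ = 1/√(1 - 0.608²) = 1.260
γ₁/γ₂ = 1.402/1.260 = 1.113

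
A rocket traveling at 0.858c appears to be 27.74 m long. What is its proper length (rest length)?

Contracted length L = 27.74 m
γ = 1/√(1 - 0.858²) = 1.947
L₀ = γL = 1.947 × 27.74 = 54.01 m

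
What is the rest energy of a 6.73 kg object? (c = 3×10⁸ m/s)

c² = (3×10⁸)² = 9.000×10¹⁶ m²/s²
E₀ = mc² = 6.73 × 9.000×10¹⁶ = 6.057×10¹⁷ J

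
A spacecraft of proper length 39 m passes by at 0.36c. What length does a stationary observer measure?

Proper length L₀ = 39 m
γ = 1/√(1 - 0.36²) = 1.07187
L = L₀/γ = 39/1.07187 = 36.39 m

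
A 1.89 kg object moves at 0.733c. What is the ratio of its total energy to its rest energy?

E = γmc², E₀ = mc²
E/E₀ = γ = 1/√(1 - 0.733²) = 1.470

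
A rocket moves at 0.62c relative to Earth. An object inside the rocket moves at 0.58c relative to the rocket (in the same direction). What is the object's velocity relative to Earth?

u = (u' + v)/(1 + u'v/c²)
Numerator: 0.58 + 0.62 = 1.2
Denominator: 1 + 0.3596 = 1.3596
u = 1.2/1.3596 = 0.8826c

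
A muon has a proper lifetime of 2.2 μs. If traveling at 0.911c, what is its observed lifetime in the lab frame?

Proper lifetime τ₀ = 2.2 μs
γ = 1/√(1 - 0.911²) = 2.425
τ = γτ₀ = 2.425 × 2.2 μs = 5.335 μs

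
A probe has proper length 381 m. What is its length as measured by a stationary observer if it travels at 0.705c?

Proper length L₀ = 381 m
γ = 1/√(1 - 0.705²) = 1.410
L = L₀/γ = 381/1.410 = 270.2 m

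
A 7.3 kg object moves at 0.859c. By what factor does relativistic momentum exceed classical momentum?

p_rel = γmv, p_class = mv
Ratio = γ = 1/√(1 - 0.859²) = 1.953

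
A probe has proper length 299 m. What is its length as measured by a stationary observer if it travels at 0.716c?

Proper length L₀ = 299 m
γ = 1/√(1 - 0.716²) = 1.4325
L = L₀/γ = 299/1.4325 = 208.7 m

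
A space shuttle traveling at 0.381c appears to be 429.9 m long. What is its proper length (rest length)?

Contracted length L = 429.9 m
γ = 1/√(1 - 0.381²) = 1.0816
L₀ = γL = 1.0816 × 429.9 = 465.0 m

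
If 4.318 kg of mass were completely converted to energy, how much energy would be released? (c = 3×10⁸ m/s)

Using E = mc²:
c² = (3×10⁸)² = 9×10¹⁶ m²/s²
E = 4.318 × 9×10¹⁶ = 3.886×10¹⁷ J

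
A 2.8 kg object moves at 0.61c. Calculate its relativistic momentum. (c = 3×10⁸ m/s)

γ = 1/√(1 - 0.61²) = 1.262
v = 0.61 × 3×10⁸ = 1.830×10⁸ m/s
p = γmv = 1.262 × 2.8 × 1.830×10⁸ = 6.466×10⁸ kg·m/s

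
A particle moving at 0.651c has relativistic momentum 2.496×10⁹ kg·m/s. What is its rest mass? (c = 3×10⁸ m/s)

γ = 1/√(1 - 0.651²) = 1.3174
v = 0.651 × 3×10⁸ = 1.953×10⁸ m/s
m = p/(γv) = 2.496×10⁹/(1.3174 × 1.953×10⁸) = 9.701 kg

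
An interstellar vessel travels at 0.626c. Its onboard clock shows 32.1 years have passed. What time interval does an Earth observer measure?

Proper time Δt₀ = 32.1 years
γ = 1/√(1 - 0.626²) = 1.2823
Δt = γΔt₀ = 1.2823 × 32.1 = 41.16 years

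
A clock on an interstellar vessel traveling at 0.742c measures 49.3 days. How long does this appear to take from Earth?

Proper time Δt₀ = 49.3 days
γ = 1/√(1 - 0.742²) = 1.4916
Δt = γΔt₀ = 1.4916 × 49.3 = 73.54 days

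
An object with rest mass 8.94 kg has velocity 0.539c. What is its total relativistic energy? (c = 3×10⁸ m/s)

γ = 1/√(1 - 0.539²) = 1.1872
mc² = 8.94 × (3×10⁸)² = 8.046×10¹⁷ J
E = γmc² = 1.1872 × 8.046×10¹⁷ = 9.552×10¹⁷ J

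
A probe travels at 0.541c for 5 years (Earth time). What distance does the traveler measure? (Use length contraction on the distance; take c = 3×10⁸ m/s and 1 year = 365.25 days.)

Earth distance: d = v × t = 0.541c × 5 yr = 2.561×10¹⁶ m
γ = 1.189
d' = d/γ = 2.561×10¹⁶/1.189 = 2.154×10¹⁶ m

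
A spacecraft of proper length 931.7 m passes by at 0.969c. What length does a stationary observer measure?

Proper length L₀ = 931.7 m
γ = 1/√(1 - 0.969²) = 4.048
L = L₀/γ = 931.7/4.048 = 230.2 m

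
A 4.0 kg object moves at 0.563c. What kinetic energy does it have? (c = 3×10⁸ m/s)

γ = 1/√(1 - 0.563²) = 1.20998
γ - 1 = 0.20998
KE = (γ-1)mc² = 0.20998 × 4.0 × (3×10⁸)² = 7.559×10¹⁶ J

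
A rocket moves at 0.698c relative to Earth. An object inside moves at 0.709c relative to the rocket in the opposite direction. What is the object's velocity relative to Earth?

Object's velocity in rocket frame is u' = -0.709c
u = (u' + v)/(1 + u'v/c²) = (v - 0.709)/(1 - 0.709·v/c²)
Numerator: 0.698 - 0.709 = -0.011
Denominator: 1 - 0.494882 = 0.505118
u = -0.011/0.505118 = -0.02178c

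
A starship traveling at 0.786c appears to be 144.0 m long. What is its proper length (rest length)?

Contracted length L = 144.0 m
γ = 1/√(1 - 0.786²) = 1.6175
L₀ = γL = 1.6175 × 144.0 = 232.9 m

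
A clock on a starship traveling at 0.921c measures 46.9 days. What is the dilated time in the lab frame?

Proper time Δt₀ = 46.9 days
γ = 1/√(1 - 0.921²) = 2.567
Δt = γΔt₀ = 2.567 × 46.9 = 120.4 days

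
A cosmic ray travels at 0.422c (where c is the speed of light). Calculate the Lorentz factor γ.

v/c = 0.422, so (v/c)² = 0.178084
1 - (v/c)² = 0.821916
γ = 1/√(0.821916) = 1.103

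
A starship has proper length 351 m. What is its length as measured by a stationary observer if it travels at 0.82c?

Proper length L₀ = 351 m
γ = 1/√(1 - 0.82²) = 1.747
L = L₀/γ = 351/1.747 = 200.9 m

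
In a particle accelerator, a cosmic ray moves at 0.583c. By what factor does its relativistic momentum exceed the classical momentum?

p_rel = γmv, p_class = mv
Ratio = γ = 1/√(1 - 0.583²)
= 1/√(0.660111) = 1.231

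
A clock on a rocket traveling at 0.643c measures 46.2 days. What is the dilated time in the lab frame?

Proper time Δt₀ = 46.2 days
γ = 1/√(1 - 0.643²) = 1.3057
Δt = γΔt₀ = 1.3057 × 46.2 = 60.32 days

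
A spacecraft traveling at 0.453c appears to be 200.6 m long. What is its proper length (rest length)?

Contracted length L = 200.6 m
γ = 1/√(1 - 0.453²) = 1.1217
L₀ = γL = 1.1217 × 200.6 = 225.0 m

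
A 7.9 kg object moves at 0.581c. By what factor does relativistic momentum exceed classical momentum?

p_rel = γmv, p_class = mv
Ratio = γ = 1/√(1 - 0.581²) = 1.229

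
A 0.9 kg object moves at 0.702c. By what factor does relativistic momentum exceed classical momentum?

p_rel = γmv, p_class = mv
Ratio = γ = 1/√(1 - 0.702²) = 1.404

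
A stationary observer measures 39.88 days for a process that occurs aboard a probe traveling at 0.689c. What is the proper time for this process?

Dilated time Δt = 39.88 days
γ = 1/√(1 - 0.689²) = 1.380
Δt₀ = Δt/γ = 39.88/1.380 = 28.90 days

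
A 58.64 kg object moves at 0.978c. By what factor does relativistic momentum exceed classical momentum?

p_rel = γmv, p_class = mv
Ratio = γ = 1/√(1 - 0.978²) = 4.794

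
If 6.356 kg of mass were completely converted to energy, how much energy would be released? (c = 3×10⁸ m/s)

Using E = mc²:
c² = (3×10⁸)² = 9×10¹⁶ m²/s²
E = 6.356 × 9×10¹⁶ = 5.720×10¹⁷ J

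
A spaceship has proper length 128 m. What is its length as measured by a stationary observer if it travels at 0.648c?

Proper length L₀ = 128 m
γ = 1/√(1 - 0.648²) = 1.313
L = L₀/γ = 128/1.313 = 97.49 m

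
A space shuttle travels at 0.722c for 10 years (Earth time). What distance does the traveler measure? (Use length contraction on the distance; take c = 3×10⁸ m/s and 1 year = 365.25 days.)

Earth distance: d = v × t = 0.722c × 10 yr = 6.8354×10¹⁶ m
γ = 1.4453
d' = d/γ = 6.8354×10¹⁶/1.4453 = 4.729×10¹⁶ m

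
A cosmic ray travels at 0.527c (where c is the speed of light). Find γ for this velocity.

v/c = 0.527, so (v/c)² = 0.277729
1 - (v/c)² = 0.722271
γ = 1/√(0.722271) = 1.177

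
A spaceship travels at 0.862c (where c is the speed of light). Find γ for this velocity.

v/c = 0.862, so (v/c)² = 0.743044
1 - (v/c)² = 0.256956
γ = 1/√(0.256956) = 1.973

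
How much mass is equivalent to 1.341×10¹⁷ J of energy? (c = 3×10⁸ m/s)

From E = mc², we get m = E/c²
c² = (3×10⁸)² = 9×10¹⁶ m²/s²
m = 1.341×10¹⁷ / 9×10¹⁶ = 1.490 kg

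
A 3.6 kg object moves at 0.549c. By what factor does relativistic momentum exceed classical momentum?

p_rel = γmv, p_class = mv
Ratio = γ = 1/√(1 - 0.549²) = 1.196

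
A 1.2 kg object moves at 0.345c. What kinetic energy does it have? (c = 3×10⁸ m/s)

γ = 1/√(1 - 0.345²) = 1.065414
γ - 1 = 0.065414
KE = (γ-1)mc² = 0.065414 × 1.2 × (3×10⁸)² = 7.065×10¹⁵ J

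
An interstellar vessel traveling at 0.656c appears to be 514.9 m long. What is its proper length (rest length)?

Contracted length L = 514.9 m
γ = 1/√(1 - 0.656²) = 1.325
L₀ = γL = 1.325 × 514.9 = 682.2 m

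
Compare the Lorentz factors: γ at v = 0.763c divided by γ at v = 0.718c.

γ₁ = 1/√(1 - 0.763²) = 1.547
γ₂ = 1/√(1 - 0.718²) = 1.437
γ₁/γ₂ = 1.547/1.437 = 1.077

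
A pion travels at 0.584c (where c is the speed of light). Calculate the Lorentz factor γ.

v/c = 0.584, so (v/c)² = 0.341056
1 - (v/c)² = 0.658944
γ = 1/√(0.658944) = 1.232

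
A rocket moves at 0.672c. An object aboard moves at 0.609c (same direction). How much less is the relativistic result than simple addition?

Classical: u' + v = 0.609 + 0.672 = 1.281c
Relativistic: u = (0.609 + 0.672)/(1 + 0.409248) = 1.281/1.409248 = 0.9090c
Difference: 1.281 - 0.9090 = 0.3720c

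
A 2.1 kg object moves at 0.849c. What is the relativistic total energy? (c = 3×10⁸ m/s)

γ = 1/√(1 - 0.849²) = 1.8925
mc² = 2.1 × (3×10⁸)² = 1.890×10¹⁷ J
E = γmc² = 1.8925 × 1.890×10¹⁷ = 3.577×10¹⁷ J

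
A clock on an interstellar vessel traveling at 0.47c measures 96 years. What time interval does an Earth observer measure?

Proper time Δt₀ = 96 years
γ = 1/√(1 - 0.47²) = 1.133
Δt = γΔt₀ = 1.133 × 96 = 108.8 years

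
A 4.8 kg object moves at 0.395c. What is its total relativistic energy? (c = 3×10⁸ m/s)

γ = 1/√(1 - 0.395²) = 1.0885
mc² = 4.8 × (3×10⁸)² = 4.320×10¹⁷ J
E = γmc² = 1.0885 × 4.320×10¹⁷ = 4.702×10¹⁷ J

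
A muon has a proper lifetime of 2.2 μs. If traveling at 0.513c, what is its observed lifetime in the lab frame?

Proper lifetime τ₀ = 2.2 μs
γ = 1/√(1 - 0.513²) = 1.165
τ = γτ₀ = 1.165 × 2.2 μs = 2.563 μs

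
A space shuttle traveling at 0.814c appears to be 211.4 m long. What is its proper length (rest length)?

Contracted length L = 211.4 m
γ = 1/√(1 - 0.814²) = 1.7216
L₀ = γL = 1.7216 × 211.4 = 363.9 m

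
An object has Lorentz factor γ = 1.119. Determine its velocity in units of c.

From γ = 1/√(1 - v²/c²):
1/γ² = 1/1.119² = 0.7986
v²/c² = 1 - 0.7986 = 0.2014
v/c = √(0.2014) = 0.4488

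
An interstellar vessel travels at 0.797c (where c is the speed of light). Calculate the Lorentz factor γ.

v/c = 0.797, so (v/c)² = 0.635209
1 - (v/c)² = 0.364791
γ = 1/√(0.364791) = 1.656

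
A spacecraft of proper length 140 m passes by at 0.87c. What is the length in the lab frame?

Proper length L₀ = 140 m
γ = 1/√(1 - 0.87²) = 2.028
L = L₀/γ = 140/2.028 = 69.03 m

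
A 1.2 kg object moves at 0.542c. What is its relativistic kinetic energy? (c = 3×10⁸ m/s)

γ = 1/√(1 - 0.542²) = 1.1899
γ - 1 = 0.1899
KE = (γ-1)mc² = 0.1899 × 1.2 × (3×10⁸)² = 2.051×10¹⁶ J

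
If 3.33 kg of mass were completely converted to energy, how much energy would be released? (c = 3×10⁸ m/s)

Using E = mc²:
c² = (3×10⁸)² = 9×10¹⁶ m²/s²
E = 3.33 × 9×10¹⁶ = 2.997×10¹⁷ J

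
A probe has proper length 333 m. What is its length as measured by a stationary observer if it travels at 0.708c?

Proper length L₀ = 333 m
γ = 1/√(1 - 0.708²) = 1.416
L = L₀/γ = 333/1.416 = 235.2 m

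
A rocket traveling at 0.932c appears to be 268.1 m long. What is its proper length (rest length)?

Contracted length L = 268.1 m
γ = 1/√(1 - 0.932²) = 2.759
L₀ = γL = 2.759 × 268.1 = 739.7 m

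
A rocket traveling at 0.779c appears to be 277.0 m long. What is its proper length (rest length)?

Contracted length L = 277.0 m
γ = 1/√(1 - 0.779²) = 1.595
L₀ = γL = 1.595 × 277.0 = 441.8 m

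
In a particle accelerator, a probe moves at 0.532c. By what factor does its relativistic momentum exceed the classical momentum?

p_rel = γmv, p_class = mv
Ratio = γ = 1/√(1 - 0.532²)
= 1/√(0.716976) = 1.181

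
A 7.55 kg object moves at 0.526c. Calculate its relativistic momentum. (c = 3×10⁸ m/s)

γ = 1/√(1 - 0.526²) = 1.176
v = 0.526 × 3×10⁸ = 1.578×10⁸ m/s
p = γmv = 1.176 × 7.55 × 1.578×10⁸ = 1.401×10⁹ kg·m/s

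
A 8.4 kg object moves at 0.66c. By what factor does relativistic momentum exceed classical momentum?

p_rel = γmv, p_class = mv
Ratio = γ = 1/√(1 - 0.66²) = 1.331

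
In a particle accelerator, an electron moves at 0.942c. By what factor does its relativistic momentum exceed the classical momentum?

p_rel = γmv, p_class = mv
Ratio = γ = 1/√(1 - 0.942²)
= 1/√(0.112636) = 2.980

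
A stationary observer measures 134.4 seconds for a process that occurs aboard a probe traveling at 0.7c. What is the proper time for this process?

Dilated time Δt = 134.4 seconds
γ = 1/√(1 - 0.7²) = 1.4003
Δt₀ = Δt/γ = 134.4/1.4003 = 95.98 seconds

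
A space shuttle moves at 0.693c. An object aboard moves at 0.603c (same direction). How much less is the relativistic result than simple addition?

Classical: u' + v = 0.603 + 0.693 = 1.296c
Relativistic: u = (0.603 + 0.693)/(1 + 0.417879) = 1.296/1.417879 = 0.9140c
Difference: 1.296 - 0.9140 = 0.3820c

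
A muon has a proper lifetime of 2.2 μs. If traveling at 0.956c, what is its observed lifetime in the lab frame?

Proper lifetime τ₀ = 2.2 μs
γ = 1/√(1 - 0.956²) = 3.4087
τ = γτ₀ = 3.4087 × 2.2 μs = 7.499 μs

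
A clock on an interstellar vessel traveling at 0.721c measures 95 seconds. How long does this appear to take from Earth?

Proper time Δt₀ = 95 seconds
γ = 1/√(1 - 0.721²) = 1.443
Δt = γΔt₀ = 1.443 × 95 = 137.1 seconds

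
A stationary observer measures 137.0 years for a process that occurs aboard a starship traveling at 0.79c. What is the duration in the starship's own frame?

Dilated time Δt = 137.0 years
γ = 1/√(1 - 0.79²) = 1.631
Δt₀ = Δt/γ = 137.0/1.631 = 84.00 years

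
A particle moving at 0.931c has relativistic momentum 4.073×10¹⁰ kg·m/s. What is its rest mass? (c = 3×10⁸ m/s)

γ = 1/√(1 - 0.931²) = 2.7396
v = 0.931 × 3×10⁸ = 2.793×10⁸ m/s
m = p/(γv) = 4.073×10¹⁰/(2.7396 × 2.793×10⁸) = 53.23 kg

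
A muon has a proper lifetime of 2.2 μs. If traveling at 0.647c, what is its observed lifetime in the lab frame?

Proper lifetime τ₀ = 2.2 μs
γ = 1/√(1 - 0.647²) = 1.3115
τ = γτ₀ = 1.3115 × 2.2 μs = 2.885 μs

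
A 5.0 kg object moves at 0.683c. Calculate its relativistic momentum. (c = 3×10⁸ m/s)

γ = 1/√(1 - 0.683²) = 1.369
v = 0.683 × 3×10⁸ = 2.049×10⁸ m/s
p = γmv = 1.369 × 5.0 × 2.049×10⁸ = 1.403×10⁹ kg·m/s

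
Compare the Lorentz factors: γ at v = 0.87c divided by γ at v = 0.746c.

γ₁ = 1/√(1 - 0.87²) = 2.0282
γ₂ = 1/√(1 - 0.746²) = 1.5016
γ₁/γ₂ = 2.0282/1.5016 = 1.351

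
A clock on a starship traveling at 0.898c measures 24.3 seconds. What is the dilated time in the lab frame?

Proper time Δt₀ = 24.3 seconds
γ = 1/√(1 - 0.898²) = 2.273
Δt = γΔt₀ = 2.273 × 24.3 = 55.23 seconds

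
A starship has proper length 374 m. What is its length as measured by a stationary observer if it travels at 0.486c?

Proper length L₀ = 374 m
γ = 1/√(1 - 0.486²) = 1.144
L = L₀/γ = 374/1.144 = 326.9 m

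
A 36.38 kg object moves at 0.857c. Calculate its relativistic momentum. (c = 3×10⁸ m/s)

γ = 1/√(1 - 0.857²) = 1.941
v = 0.857 × 3×10⁸ = 2.571×10⁸ m/s
p = γmv = 1.941 × 36.38 × 2.571×10⁸ = 1.815×10¹⁰ kg·m/s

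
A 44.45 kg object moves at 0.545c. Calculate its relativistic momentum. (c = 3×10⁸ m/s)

γ = 1/√(1 - 0.545²) = 1.1927
v = 0.545 × 3×10⁸ = 1.635×10⁸ m/s
p = γmv = 1.1927 × 44.45 × 1.635×10⁸ = 8.668×10⁹ kg·m/s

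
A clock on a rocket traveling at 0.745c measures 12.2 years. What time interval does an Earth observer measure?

Proper time Δt₀ = 12.2 years
γ = 1/√(1 - 0.745²) = 1.499
Δt = γΔt₀ = 1.499 × 12.2 = 18.29 years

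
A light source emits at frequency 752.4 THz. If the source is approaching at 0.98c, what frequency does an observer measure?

β = v/c = 0.98
(1+β)/(1-β) = 1.98/0.02 = 99.00
Doppler factor = √(99.00) = 9.950
f_obs = 752.4 × 9.950 = 7486 THz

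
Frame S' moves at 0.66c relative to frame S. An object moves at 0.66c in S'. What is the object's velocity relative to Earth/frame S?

u = (u' + v)/(1 + u'v/c²)
Numerator: 0.66 + 0.66 = 1.32
Denominator: 1 + 0.4356 = 1.4356
u = 1.32/1.4356 = 0.9195c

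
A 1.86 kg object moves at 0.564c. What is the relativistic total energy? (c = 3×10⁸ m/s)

γ = 1/√(1 - 0.564²) = 1.211
mc² = 1.86 × (3×10⁸)² = 1.674×10¹⁷ J
E = γmc² = 1.211 × 1.674×10¹⁷ = 2.027×10¹⁷ J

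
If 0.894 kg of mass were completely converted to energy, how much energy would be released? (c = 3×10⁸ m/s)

Using E = mc²:
c² = (3×10⁸)² = 9×10¹⁶ m²/s²
E = 0.894 × 9×10¹⁶ = 8.046×10¹⁶ J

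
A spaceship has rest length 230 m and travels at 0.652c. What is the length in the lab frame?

Proper length L₀ = 230 m
γ = 1/√(1 - 0.652²) = 1.319
L = L₀/γ = 230/1.319 = 174.4 m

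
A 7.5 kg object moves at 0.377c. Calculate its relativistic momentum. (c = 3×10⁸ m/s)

γ = 1/√(1 - 0.377²) = 1.07966
v = 0.377 × 3×10⁸ = 1.131×10⁸ m/s
p = γmv = 1.07966 × 7.5 × 1.131×10⁸ = 9.158×10⁸ kg·m/s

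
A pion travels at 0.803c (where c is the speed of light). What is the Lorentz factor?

v/c = 0.803, so (v/c)² = 0.644809
1 - (v/c)² = 0.355191
γ = 1/√(0.355191) = 1.678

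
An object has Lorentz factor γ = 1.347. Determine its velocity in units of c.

From γ = 1/√(1 - v²/c²):
1/γ² = 1/1.347² = 0.5511
v²/c² = 1 - 0.5511 = 0.4489
v/c = √(0.4489) = 0.6700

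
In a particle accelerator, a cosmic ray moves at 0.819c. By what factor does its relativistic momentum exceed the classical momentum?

p_rel = γmv, p_class = mv
Ratio = γ = 1/√(1 - 0.819²)
= 1/√(0.329239) = 1.743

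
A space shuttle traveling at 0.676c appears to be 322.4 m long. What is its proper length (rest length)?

Contracted length L = 322.4 m
γ = 1/√(1 - 0.676²) = 1.357
L₀ = γL = 1.357 × 322.4 = 437.5 m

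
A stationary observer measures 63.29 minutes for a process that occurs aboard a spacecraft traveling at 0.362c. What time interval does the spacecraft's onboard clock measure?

Dilated time Δt = 63.29 minutes
γ = 1/√(1 - 0.362²) = 1.0728
Δt₀ = Δt/γ = 63.29/1.0728 = 59.00 minutes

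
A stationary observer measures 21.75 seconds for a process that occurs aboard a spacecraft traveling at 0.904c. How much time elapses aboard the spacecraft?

Dilated time Δt = 21.75 seconds
γ = 1/√(1 - 0.904²) = 2.339
Δt₀ = Δt/γ = 21.75/2.339 = 9.299 seconds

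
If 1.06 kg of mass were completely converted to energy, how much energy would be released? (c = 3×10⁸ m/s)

Using E = mc²:
c² = (3×10⁸)² = 9×10¹⁶ m²/s²
E = 1.06 × 9×10¹⁶ = 9.540×10¹⁶ J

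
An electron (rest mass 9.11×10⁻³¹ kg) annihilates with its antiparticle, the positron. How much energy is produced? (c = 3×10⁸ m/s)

Both particles have the same rest mass, so total mass = 2m
E = 2m·c² = 2 × 9.11×10⁻³¹ × (3×10⁸)²
= 2 × 9.11×10⁻³¹ × 9×10¹⁶
= 1.640×10⁻¹³ J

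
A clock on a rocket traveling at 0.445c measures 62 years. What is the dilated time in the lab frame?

Proper time Δt₀ = 62 years
γ = 1/√(1 - 0.445²) = 1.11666
Δt = γΔt₀ = 1.11666 × 62 = 69.23 years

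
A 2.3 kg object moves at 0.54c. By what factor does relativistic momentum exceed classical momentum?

p_rel = γmv, p_class = mv
Ratio = γ = 1/√(1 - 0.54²) = 1.188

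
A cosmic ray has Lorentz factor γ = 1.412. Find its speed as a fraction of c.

From γ = 1/√(1 - v²/c²):
1/γ² = 1/1.412² = 0.5016
v²/c² = 1 - 0.5016 = 0.4984
v/c = √(0.4984) = 0.7060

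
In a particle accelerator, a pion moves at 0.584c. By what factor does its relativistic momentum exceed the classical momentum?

p_rel = γmv, p_class = mv
Ratio = γ = 1/√(1 - 0.584²)
= 1/√(0.658944) = 1.232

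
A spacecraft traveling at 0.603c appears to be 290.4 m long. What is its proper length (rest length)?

Contracted length L = 290.4 m
γ = 1/√(1 - 0.603²) = 1.2535
L₀ = γL = 1.2535 × 290.4 = 364.0 m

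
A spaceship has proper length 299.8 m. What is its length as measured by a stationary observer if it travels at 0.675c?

Proper length L₀ = 299.8 m
γ = 1/√(1 - 0.675²) = 1.3553
L = L₀/γ = 299.8/1.3553 = 221.2 m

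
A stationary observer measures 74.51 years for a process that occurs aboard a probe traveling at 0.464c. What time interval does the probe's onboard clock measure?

Dilated time Δt = 74.51 years
γ = 1/√(1 - 0.464²) = 1.129
Δt₀ = Δt/γ = 74.51/1.129 = 66.00 years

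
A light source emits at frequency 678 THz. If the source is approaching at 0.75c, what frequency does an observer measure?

β = v/c = 0.75
(1+β)/(1-β) = 1.75/0.25 = 7.000
Doppler factor = √(7.000) = 2.646
f_obs = 678 × 2.646 = 1794 THz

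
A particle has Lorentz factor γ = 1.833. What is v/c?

From γ = 1/√(1 - v²/c²):
1/γ² = 1/1.833² = 0.2976
v²/c² = 1 - 0.2976 = 0.7024
v/c = √(0.7024) = 0.8381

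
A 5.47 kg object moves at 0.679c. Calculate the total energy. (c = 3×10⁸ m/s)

γ = 1/√(1 - 0.679²) = 1.3621
mc² = 5.47 × (3×10⁸)² = 4.923×10¹⁷ J
E = γmc² = 1.3621 × 4.923×10¹⁷ = 6.706×10¹⁷ J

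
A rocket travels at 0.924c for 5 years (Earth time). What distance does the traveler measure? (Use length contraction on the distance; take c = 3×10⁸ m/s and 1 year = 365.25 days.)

Earth distance: d = v × t = 0.924c × 5 yr = 4.374×10¹⁶ m
γ = 2.615
d' = d/γ = 4.374×10¹⁶/2.615 = 1.673×10¹⁶ m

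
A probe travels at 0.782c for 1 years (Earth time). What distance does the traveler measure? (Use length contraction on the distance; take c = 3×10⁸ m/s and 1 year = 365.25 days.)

Earth distance: d = v × t = 0.782c × 1 yr = 7.4034×10¹⁵ m
γ = 1.6044
d' = d/γ = 7.4034×10¹⁵/1.6044 = 4.614×10¹⁵ m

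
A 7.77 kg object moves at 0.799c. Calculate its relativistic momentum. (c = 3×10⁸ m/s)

γ = 1/√(1 - 0.799²) = 1.663
v = 0.799 × 3×10⁸ = 2.397×10⁸ m/s
p = γmv = 1.663 × 7.77 × 2.397×10⁸ = 3.097×10⁹ kg·m/s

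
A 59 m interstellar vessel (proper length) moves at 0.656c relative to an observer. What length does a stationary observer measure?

Proper length L₀ = 59 m
γ = 1/√(1 - 0.656²) = 1.325
L = L₀/γ = 59/1.325 = 44.53 m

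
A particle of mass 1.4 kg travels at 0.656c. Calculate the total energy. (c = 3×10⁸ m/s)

γ = 1/√(1 - 0.656²) = 1.3249
mc² = 1.4 × (3×10⁸)² = 1.260×10¹⁷ J
E = γmc² = 1.3249 × 1.260×10¹⁷ = 1.669×10¹⁷ J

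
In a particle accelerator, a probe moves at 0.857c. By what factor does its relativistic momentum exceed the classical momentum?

p_rel = γmv, p_class = mv
Ratio = γ = 1/√(1 - 0.857²)
= 1/√(0.265551) = 1.941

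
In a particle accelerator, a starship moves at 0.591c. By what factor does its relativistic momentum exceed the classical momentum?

p_rel = γmv, p_class = mv
Ratio = γ = 1/√(1 - 0.591²)
= 1/√(0.650719) = 1.240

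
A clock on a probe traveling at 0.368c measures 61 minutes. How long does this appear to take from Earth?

Proper time Δt₀ = 61 minutes
γ = 1/√(1 - 0.368²) = 1.07547
Δt = γΔt₀ = 1.07547 × 61 = 65.60 minutes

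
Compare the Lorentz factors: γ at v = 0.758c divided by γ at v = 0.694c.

γ₁ = 1/√(1 - 0.758²) = 1.533
γ₂ = 1/√(1 - 0.694²) = 1.389
γ₁/γ₂ = 1.533/1.389 = 1.104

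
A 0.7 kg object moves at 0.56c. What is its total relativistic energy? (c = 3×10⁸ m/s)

γ = 1/√(1 - 0.56²) = 1.207
mc² = 0.7 × (3×10⁸)² = 6.300×10¹⁶ J
E = γmc² = 1.207 × 6.300×10¹⁶ = 7.604×10¹⁶ J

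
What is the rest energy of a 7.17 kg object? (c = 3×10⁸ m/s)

c² = (3×10⁸)² = 9.000×10¹⁶ m²/s²
E₀ = mc² = 7.17 × 9.000×10¹⁶ = 6.453×10¹⁷ J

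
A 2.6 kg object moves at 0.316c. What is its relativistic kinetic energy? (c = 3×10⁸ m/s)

γ = 1/√(1 - 0.316²) = 1.05401
γ - 1 = 0.05401
KE = (γ-1)mc² = 0.05401 × 2.6 × (3×10⁸)² = 1.264×10¹⁶ J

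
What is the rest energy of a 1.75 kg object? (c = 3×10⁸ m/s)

c² = (3×10⁸)² = 9.000×10¹⁶ m²/s²
E₀ = mc² = 1.75 × 9.000×10¹⁶ = 1.575×10¹⁷ J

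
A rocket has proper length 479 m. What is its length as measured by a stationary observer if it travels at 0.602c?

Proper length L₀ = 479 m
γ = 1/√(1 - 0.602²) = 1.2524
L = L₀/γ = 479/1.2524 = 382.5 m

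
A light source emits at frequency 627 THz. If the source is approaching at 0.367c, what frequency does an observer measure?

β = v/c = 0.367
(1+β)/(1-β) = 1.367/0.633 = 2.15956
Doppler factor = √(2.15956) = 1.4695
f_obs = 627 × 1.4695 = 921.4 THz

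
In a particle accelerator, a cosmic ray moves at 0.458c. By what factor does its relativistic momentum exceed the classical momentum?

p_rel = γmv, p_class = mv
Ratio = γ = 1/√(1 - 0.458²)
= 1/√(0.790236) = 1.125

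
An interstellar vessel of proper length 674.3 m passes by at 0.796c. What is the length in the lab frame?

Proper length L₀ = 674.3 m
γ = 1/√(1 - 0.796²) = 1.652
L = L₀/γ = 674.3/1.652 = 408.2 m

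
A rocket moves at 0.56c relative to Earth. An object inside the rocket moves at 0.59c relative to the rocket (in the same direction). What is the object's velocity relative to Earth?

u = (u' + v)/(1 + u'v/c²)
Numerator: 0.59 + 0.56 = 1.15
Denominator: 1 + 0.3304 = 1.3304
u = 1.15/1.3304 = 0.8644c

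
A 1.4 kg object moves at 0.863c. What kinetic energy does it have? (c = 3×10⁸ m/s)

γ = 1/√(1 - 0.863²) = 1.9794
γ - 1 = 0.9794
KE = (γ-1)mc² = 0.9794 × 1.4 × (3×10⁸)² = 1.234×10¹⁷ J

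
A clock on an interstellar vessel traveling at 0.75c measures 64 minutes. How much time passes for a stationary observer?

Proper time Δt₀ = 64 minutes
γ = 1/√(1 - 0.75²) = 1.5119
Δt = γΔt₀ = 1.5119 × 64 = 96.76 minutes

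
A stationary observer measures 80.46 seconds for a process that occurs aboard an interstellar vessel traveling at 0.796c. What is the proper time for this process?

Dilated time Δt = 80.46 seconds
γ = 1/√(1 - 0.796²) = 1.652
Δt₀ = Δt/γ = 80.46/1.652 = 48.70 seconds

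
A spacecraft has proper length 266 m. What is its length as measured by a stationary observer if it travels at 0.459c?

Proper length L₀ = 266 m
γ = 1/√(1 - 0.459²) = 1.1256
L = L₀/γ = 266/1.1256 = 236.3 m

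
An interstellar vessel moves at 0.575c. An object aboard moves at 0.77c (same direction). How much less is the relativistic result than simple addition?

Classical: u' + v = 0.77 + 0.575 = 1.345c
Relativistic: u = (0.77 + 0.575)/(1 + 0.44275) = 1.345/1.44275 = 0.9322c
Difference: 1.345 - 0.9322 = 0.4128c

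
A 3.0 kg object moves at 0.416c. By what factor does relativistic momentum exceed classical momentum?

p_rel = γmv, p_class = mv
Ratio = γ = 1/√(1 - 0.416²) = 1.100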